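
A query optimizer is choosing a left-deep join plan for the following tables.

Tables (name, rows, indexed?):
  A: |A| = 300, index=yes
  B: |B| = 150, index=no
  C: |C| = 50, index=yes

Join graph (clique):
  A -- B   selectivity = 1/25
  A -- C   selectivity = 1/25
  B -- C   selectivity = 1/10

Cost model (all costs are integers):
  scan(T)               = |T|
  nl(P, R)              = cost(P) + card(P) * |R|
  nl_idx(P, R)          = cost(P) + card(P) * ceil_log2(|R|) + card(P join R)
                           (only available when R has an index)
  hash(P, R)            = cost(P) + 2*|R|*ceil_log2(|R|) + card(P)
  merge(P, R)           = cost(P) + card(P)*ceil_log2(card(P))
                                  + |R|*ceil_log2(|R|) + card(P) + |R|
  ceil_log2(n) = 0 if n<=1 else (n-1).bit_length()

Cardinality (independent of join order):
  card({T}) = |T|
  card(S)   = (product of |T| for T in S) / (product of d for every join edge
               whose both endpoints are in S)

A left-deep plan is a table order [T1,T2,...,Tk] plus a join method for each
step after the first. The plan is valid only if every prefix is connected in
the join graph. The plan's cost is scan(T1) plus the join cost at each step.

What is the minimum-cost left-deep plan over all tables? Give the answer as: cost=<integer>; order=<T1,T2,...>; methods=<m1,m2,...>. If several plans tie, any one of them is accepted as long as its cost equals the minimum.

cost=4100; order=C,A,B; methods=nl_idx,hash

Selinger DP (subsets sized 1..n):
  {A}: scan cost=300, card=300
  {B}: scan cost=150, card=150
  {C}: scan cost=50, card=50
  {AB}: card=1800; try (B,hash)→3000, (A,nl_idx)→3300, (A,merge)→4500, (B,merge)→4650, (A,hash)→5700, (A,nl)→45150 …(+1); best=3000 via (B,hash)
  {AC}: card=600; try (A,nl_idx)→1100, (C,hash)→1200, (C,nl_idx)→2700, (A,merge)→3400, (C,merge)→3650, (A,hash)→5500 …(+2); best=1100 via (A,nl_idx)
  {BC}: card=750; try (C,hash)→900, (B,merge)→1750, (C,nl_idx)→1800, (C,merge)→1850, (B,hash)→2500, (B,nl)→7550 …(+1); best=900 via (C,hash)
  {ABC}: card=360; try (B,hash)→4100, (C,hash)→5400, (A,hash)→7050, (A,nl_idx)→8010, (B,merge)→9050, (A,merge)→12150 …(+5); best=4100 via (B,hash)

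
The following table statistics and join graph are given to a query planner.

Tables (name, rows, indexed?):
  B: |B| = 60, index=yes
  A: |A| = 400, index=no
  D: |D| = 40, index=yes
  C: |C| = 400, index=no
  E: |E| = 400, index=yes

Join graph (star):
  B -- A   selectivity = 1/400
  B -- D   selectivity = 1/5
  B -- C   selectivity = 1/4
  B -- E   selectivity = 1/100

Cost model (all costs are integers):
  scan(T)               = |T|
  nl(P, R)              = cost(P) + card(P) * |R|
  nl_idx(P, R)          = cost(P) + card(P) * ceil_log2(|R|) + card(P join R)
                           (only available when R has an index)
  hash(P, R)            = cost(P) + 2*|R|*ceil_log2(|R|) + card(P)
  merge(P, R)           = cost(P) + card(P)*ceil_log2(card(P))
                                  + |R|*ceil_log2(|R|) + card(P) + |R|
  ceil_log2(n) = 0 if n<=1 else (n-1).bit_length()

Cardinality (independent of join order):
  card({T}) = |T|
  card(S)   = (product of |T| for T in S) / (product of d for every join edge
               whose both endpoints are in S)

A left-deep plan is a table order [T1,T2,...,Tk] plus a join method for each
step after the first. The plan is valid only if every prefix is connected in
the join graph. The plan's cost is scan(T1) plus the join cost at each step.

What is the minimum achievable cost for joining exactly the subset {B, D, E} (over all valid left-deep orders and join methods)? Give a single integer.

1560

Selinger DP over subsets of {B,D,E}:
  {B}: scan cost=60, card=60
  {D}: scan cost=40, card=40
  {E}: scan cost=400, card=400
  {BD}: card=480; try (D,hash)→600, (B,merge)→740, (D,merge)→760, (B,nl_idx)→760, (B,hash)→800, (D,nl_idx)→900 …(+2); best=600 via (D,hash)
  {BE}: card=240; try (E,nl_idx)→840, (B,hash)→1520, (B,nl_idx)→3040, (E,merge)→4480, (B,merge)→4820, (E,hash)→7320 …(+2); best=840 via (E,nl_idx)
  {BDE}: card=1920; try (D,hash)→1560, (D,merge)→3280, (D,nl_idx)→4200, (E,nl_idx)→6840, (E,hash)→8280, (E,merge)→9400 …(+2); best=1560 via (D,hash)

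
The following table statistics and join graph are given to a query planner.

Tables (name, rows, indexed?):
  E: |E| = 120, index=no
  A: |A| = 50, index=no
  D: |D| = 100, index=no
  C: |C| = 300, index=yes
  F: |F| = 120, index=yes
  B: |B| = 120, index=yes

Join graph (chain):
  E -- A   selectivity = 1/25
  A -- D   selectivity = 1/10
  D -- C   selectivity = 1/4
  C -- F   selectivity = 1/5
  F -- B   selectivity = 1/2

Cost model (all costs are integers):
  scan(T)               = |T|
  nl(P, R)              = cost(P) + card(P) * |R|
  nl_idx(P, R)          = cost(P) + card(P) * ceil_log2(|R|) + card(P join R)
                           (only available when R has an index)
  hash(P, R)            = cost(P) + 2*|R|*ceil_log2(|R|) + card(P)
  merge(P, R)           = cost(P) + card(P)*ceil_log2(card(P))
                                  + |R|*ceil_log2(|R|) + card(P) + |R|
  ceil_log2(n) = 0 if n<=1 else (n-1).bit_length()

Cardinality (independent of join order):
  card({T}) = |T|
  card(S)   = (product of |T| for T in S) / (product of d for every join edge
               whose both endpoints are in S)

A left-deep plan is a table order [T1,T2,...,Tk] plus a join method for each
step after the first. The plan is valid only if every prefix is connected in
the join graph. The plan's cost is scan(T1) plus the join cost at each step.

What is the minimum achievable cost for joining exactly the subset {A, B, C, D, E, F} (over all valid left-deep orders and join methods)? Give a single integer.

Selinger DP over subsets of {A,B,C,D,E,F}:
  {E}: scan cost=120, card=120
  {A}: scan cost=50, card=50
  {D}: scan cost=100, card=100
  {C}: scan cost=300, card=300
  {F}: scan cost=120, card=120
  {B}: scan cost=120, card=120
  {AE}: card=240; try (A,hash)→840, (E,merge)→1360, (A,merge)→1430, (E,hash)→1780, (E,nl)→6050, (A,nl)→6120; best=840 via (A,hash)
  {AD}: card=500; try (A,hash)→800, (D,merge)→1200, (A,merge)→1250, (D,hash)→1500, (D,nl)→5050, (A,nl)→5100; best=800 via (A,hash)
  {CD}: card=7500; try (D,hash)→2000, (C,merge)→3900, (D,merge)→4100, (C,hash)→5600, (C,nl_idx)→8500, (C,nl)→30100 …(+1); best=2000 via (D,hash)
  {CF}: card=7200; try (F,hash)→2280, (C,merge)→4080, (F,merge)→4260, (C,hash)→5640, (C,nl_idx)→8400, (F,nl_idx)→9600 …(+2); best=2280 via (F,hash)
  {BF}: card=7200; try (F,hash)→1920, (B,hash)→1920, (F,merge)→2040, (B,merge)→2040, (F,nl_idx)→8160, (B,nl_idx)→8160 …(+2); best=1920 via (F,hash)
  {ADE}: card=2400; try (D,hash)→2480, (E,hash)→2980, (D,merge)→3800, (E,merge)→6760, (D,nl)→24840, (E,nl)→60800; best=2480 via (D,hash)
  {ACD}: card=37500; try (C,hash)→6700, (C,merge)→8800, (A,hash)→10100, (C,nl_idx)→42800, (A,merge)→107350, (C,nl)→150800 …(+1); best=6700 via (C,hash)
  {CDF}: card=180000; try (D,hash)→10880, (F,hash)→11180, (D,merge)→103880, (F,merge)→107960, (F,nl_idx)→234500, (D,nl)→722280 …(+1); best=10880 via (D,hash)
  {BCF}: card=432000; try (B,hash)→11160, (C,hash)→14520, (B,merge)→104040, (C,merge)→105720, (B,nl_idx)→484680, (C,nl_idx)→498720 …(+2); best=11160 via (B,hash)
  {ACDE}: card=180000; try (C,hash)→10280, (C,merge)→36680, (E,hash)→45880, (C,nl_idx)→204080, (E,merge)→645160, (C,nl)→722480 …(+1); best=10280 via (C,hash)
  {ACDF}: card=900000; try (F,hash)→45880, (A,hash)→191480, (F,merge)→645160, (F,nl_idx)→1169200, (A,merge)→3431230, (F,nl)→4506700 …(+1); best=45880 via (F,hash)
  {BCDF}: card=10800000; try (B,hash)→192560, (D,hash)→444560, (B,merge)→3431840, (D,merge)→8651960, (B,nl_idx)→12070880, (B,nl)→21610880 …(+1); best=192560 via (B,hash)
  {ACDEF}: card=4320000; try (F,hash)→191960, (E,hash)→947560, (F,merge)→3431240, (F,nl_idx)→5590280, (E,merge)→18946840, (F,nl)→21610280 …(+1); best=191960 via (F,hash)
  {ABCDF}: card=54000000; try (B,hash)→947560, (A,hash)→10993160, (B,merge)→18946840, (B,nl_idx)→60345880, (B,nl)→108045880, (A,merge)→270192910 …(+1); best=947560 via (B,hash)
  {ABCDEF}: card=259200000; try (B,hash)→4513640, (E,hash)→54949240, (B,merge)→103872920, (B,nl_idx)→289631960, (B,nl)→518591960, (E,merge)→1458948520 …(+1); best=4513640 via (B,hash)

4513640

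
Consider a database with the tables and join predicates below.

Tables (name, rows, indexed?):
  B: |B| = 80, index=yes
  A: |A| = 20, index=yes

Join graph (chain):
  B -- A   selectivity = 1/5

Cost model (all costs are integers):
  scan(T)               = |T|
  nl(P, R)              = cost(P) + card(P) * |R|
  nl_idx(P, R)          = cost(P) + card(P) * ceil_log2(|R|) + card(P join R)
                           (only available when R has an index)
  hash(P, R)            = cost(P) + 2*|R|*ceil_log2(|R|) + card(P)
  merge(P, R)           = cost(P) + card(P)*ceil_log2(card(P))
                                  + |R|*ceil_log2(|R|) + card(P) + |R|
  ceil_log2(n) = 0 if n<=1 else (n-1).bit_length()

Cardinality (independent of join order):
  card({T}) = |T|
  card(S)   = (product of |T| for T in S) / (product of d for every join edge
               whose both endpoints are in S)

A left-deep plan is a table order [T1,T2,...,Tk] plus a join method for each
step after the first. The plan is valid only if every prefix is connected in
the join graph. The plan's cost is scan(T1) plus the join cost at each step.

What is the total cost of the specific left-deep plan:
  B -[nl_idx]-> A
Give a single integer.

step 1: scan B: cost=80, card=80
step 2: join A via nl_idx
    card(P join A) = 80*20/(5) = 320
    cost = 80 + 80*5 + 320 = 800

800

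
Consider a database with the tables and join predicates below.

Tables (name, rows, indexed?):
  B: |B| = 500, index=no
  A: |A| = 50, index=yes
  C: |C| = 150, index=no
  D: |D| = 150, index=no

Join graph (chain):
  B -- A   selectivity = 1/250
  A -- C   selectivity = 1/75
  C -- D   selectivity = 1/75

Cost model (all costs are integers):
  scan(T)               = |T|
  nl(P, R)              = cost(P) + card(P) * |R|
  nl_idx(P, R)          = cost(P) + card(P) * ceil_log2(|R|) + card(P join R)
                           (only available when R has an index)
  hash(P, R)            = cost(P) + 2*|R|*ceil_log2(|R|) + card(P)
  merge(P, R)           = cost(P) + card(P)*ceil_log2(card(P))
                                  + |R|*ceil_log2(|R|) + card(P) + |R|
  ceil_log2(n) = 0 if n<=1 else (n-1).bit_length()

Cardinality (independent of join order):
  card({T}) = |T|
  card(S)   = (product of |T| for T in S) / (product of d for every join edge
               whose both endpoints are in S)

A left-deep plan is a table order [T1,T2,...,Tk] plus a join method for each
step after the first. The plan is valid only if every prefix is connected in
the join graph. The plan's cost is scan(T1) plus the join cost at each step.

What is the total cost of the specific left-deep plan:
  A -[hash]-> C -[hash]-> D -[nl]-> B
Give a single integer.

105000

step 1: scan A: cost=50, card=50
step 2: join C via hash
    card(P join C) = 50*150/(75) = 100
    cost = 50 + 2*150*8 + 50 = 2500
step 3: join D via hash
    card(P join D) = 100*150/(75) = 200
    cost = 2500 + 2*150*8 + 100 = 5000
step 4: join B via nl
    card(P join B) = 200*500/(250) = 400
    cost = 5000 + 200*500 = 105000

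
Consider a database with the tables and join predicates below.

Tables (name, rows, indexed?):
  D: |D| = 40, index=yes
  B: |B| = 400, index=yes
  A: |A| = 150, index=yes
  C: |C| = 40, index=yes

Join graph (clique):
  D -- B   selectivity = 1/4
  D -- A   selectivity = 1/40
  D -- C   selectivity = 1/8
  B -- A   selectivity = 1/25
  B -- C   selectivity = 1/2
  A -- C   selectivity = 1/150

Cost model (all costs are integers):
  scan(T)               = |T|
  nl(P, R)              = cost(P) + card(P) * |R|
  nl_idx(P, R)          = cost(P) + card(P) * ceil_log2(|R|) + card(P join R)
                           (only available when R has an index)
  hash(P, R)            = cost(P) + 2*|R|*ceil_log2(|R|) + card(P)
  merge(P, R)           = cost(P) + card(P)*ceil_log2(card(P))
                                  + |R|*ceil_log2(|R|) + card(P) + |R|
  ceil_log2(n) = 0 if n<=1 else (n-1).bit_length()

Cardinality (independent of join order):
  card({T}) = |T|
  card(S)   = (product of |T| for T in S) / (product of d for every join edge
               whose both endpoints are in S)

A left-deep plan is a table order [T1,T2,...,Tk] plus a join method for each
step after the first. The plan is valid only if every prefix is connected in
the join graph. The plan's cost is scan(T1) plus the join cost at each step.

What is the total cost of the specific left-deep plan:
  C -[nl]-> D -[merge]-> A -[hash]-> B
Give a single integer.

step 1: scan C: cost=40, card=40
step 2: join D via nl
    card(P join D) = 40*40/(8) = 200
    cost = 40 + 40*40 = 1640
step 3: join A via merge
    card(P join A) = 200*150/(40*150) = 5
    cost = 1640 + 200*8 + 150*8 + 200 + 150 = 4790
step 4: join B via hash
    card(P join B) = 5*400/(4*25*2) = 10
    cost = 4790 + 2*400*9 + 5 = 11995

11995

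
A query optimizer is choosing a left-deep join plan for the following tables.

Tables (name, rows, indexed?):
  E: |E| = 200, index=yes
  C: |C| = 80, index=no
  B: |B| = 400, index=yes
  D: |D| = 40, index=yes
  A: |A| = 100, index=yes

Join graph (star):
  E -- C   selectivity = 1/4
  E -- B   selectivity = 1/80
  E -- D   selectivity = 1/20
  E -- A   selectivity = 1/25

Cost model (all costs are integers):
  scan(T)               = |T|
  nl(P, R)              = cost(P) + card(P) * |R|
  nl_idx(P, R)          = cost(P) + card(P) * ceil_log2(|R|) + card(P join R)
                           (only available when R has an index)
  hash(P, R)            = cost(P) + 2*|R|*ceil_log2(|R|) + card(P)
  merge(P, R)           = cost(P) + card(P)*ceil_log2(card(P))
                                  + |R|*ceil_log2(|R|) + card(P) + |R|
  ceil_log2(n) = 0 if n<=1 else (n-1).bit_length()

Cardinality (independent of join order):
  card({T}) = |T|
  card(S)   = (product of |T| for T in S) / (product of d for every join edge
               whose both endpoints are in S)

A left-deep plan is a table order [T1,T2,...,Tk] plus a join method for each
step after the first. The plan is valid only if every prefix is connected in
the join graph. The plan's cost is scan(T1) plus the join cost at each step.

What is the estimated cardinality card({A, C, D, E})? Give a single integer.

32000

Tables in S: A(100), C(80), D(40), E(200)
Edges inside S: E-C(d=4), E-D(d=20), E-A(d=25)
numerator = 100 * 80 * 40 * 200 = 64000000
denominator = 4 * 20 * 25 = 2000
card(S) = 64000000 / 2000 = 32000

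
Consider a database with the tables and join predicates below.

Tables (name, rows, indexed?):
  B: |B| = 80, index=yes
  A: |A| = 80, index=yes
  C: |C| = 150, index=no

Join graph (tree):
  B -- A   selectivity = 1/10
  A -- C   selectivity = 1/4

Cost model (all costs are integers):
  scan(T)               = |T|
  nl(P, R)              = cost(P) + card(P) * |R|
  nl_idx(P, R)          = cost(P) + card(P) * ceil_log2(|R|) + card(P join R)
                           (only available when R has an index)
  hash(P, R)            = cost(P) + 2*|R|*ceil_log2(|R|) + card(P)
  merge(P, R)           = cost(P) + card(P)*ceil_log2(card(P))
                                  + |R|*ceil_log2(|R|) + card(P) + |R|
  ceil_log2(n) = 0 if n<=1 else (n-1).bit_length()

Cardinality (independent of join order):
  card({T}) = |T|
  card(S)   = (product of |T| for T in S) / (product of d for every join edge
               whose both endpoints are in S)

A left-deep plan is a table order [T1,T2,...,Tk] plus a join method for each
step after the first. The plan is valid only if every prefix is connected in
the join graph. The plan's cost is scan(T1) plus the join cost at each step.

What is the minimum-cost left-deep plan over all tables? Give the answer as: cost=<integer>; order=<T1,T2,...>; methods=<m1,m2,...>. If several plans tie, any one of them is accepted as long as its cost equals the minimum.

Selinger DP (subsets sized 1..n):
  {B}: scan cost=80, card=80
  {A}: scan cost=80, card=80
  {C}: scan cost=150, card=150
  {AB}: card=640; try (B,hash)→1280, (B,nl_idx)→1280, (A,hash)→1280, (A,nl_idx)→1280, (B,merge)→1360, (A,merge)→1360 …(+2); best=1280 via (B,hash)
  {AC}: card=3000; try (A,hash)→1420, (C,merge)→2070, (A,merge)→2140, (C,hash)→2560, (A,nl_idx)→4200, (C,nl)→12080 …(+1); best=1420 via (A,hash)
  {ABC}: card=24000; try (C,hash)→4320, (B,hash)→5540, (C,merge)→9670, (B,merge)→41060, (B,nl_idx)→46420, (C,nl)→97280 …(+1); best=4320 via (C,hash)

cost=4320; order=A,B,C; methods=hash,hash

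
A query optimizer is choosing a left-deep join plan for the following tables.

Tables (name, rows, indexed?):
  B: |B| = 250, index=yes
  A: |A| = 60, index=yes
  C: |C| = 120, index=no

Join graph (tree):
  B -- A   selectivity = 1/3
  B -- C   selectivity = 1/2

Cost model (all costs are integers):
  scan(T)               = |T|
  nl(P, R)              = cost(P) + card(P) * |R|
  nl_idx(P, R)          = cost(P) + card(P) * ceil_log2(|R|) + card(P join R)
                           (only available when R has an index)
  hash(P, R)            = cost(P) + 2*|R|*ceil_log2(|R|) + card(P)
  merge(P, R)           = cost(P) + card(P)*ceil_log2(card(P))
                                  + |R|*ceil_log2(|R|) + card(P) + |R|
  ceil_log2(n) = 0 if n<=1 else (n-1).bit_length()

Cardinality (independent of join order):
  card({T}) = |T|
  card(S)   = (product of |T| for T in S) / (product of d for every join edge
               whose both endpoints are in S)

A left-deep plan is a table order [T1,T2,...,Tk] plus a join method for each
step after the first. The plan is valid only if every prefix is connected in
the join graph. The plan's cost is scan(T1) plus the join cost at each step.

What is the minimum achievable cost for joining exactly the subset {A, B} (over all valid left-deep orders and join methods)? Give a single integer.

1220

Selinger DP over subsets of {A,B}:
  {B}: scan cost=250, card=250
  {A}: scan cost=60, card=60
  {AB}: card=5000; try (A,hash)→1220, (B,merge)→2730, (A,merge)→2920, (B,hash)→4120, (B,nl_idx)→5540, (A,nl_idx)→6750 …(+2); best=1220 via (A,hash)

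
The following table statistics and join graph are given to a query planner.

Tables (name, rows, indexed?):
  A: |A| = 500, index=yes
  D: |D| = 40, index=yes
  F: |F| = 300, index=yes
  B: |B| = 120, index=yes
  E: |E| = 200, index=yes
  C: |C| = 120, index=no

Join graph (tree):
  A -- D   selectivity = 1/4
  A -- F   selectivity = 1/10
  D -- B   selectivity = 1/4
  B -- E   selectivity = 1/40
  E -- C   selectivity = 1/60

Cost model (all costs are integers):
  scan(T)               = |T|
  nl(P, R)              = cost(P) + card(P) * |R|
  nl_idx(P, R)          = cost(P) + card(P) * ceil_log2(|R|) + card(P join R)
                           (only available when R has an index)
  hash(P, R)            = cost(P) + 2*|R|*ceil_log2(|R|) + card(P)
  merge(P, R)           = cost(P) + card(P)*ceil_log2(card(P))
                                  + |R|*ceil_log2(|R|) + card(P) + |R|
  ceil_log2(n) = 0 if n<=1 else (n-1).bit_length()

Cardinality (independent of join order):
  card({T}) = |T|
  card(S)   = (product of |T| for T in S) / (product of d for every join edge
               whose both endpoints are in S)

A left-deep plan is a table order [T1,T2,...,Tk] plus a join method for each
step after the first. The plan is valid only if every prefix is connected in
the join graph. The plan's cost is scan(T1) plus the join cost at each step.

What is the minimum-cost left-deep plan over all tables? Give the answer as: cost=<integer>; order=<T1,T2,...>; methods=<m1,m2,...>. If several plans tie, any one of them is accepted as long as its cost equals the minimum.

cost=1531640; order=C,E,B,D,A,F; methods=nl_idx,hash,hash,hash,hash

Selinger DP (subsets sized 1..n):
  {A}: scan cost=500, card=500
  {D}: scan cost=40, card=40
  {F}: scan cost=300, card=300
  {B}: scan cost=120, card=120
  {E}: scan cost=200, card=200
  {C}: scan cost=120, card=120
  {AD}: card=5000; try (D,hash)→1480, (A,merge)→5320, (A,nl_idx)→5400, (D,merge)→5780, (D,nl_idx)→8500, (A,hash)→9080 …(+2); best=1480 via (D,hash)
  {AF}: card=15000; try (F,hash)→6400, (A,merge)→8300, (F,merge)→8500, (A,hash)→9600, (A,nl_idx)→18000, (F,nl_idx)→20000 …(+2); best=6400 via (F,hash)
  {BD}: card=1200; try (D,hash)→720, (B,merge)→1280, (D,merge)→1360, (B,nl_idx)→1520, (B,hash)→1760, (D,nl_idx)→2040 …(+2); best=720 via (D,hash)
  {BE}: card=600; try (E,nl_idx)→1680, (B,hash)→2080, (B,nl_idx)→2200, (E,merge)→2880, (B,merge)→2960, (E,hash)→3440 …(+2); best=1680 via (E,nl_idx)
  {CE}: card=400; try (E,nl_idx)→1480, (C,hash)→2080, (E,merge)→2880, (C,merge)→2960, (E,hash)→3440, (E,nl)→24120 …(+1); best=1480 via (E,nl_idx)
  {ADF}: card=150000; try (F,hash)→11880, (D,hash)→21880, (F,merge)→74480, (F,nl_idx)→196480, (D,merge)→231680, (D,nl_idx)→246400 …(+2); best=11880 via (F,hash)
  {ABD}: card=150000; try (B,hash)→8160, (A,hash)→10920, (A,merge)→20120, (B,merge)→72440, (A,nl_idx)→161520, (B,nl_idx)→186480 …(+2); best=8160 via (B,hash)
  {BDE}: card=6000; try (D,hash)→2760, (E,hash)→5120, (D,merge)→8560, (D,nl_idx)→11280, (E,nl_idx)→16320, (E,merge)→16920 …(+2); best=2760 via (D,hash)
  {BCE}: card=1200; try (B,hash)→3560, (C,hash)→3960, (B,nl_idx)→5480, (B,merge)→6440, (C,merge)→9240, (B,nl)→49480 …(+1); best=3560 via (B,hash)
  {ABDF}: card=4500000; try (F,hash)→163560, (B,hash)→163560, (F,merge)→2861160, (B,merge)→2862840, (B,nl_idx)→5561880, (F,nl_idx)→5858160 …(+2); best=163560 via (F,hash)
  {ABDE}: card=750000; try (A,hash)→17760, (A,merge)→91760, (E,hash)→161360, (A,nl_idx)→806760, (E,nl_idx)→1958160, (E,merge)→2859960 …(+2); best=17760 via (A,hash)
  {BCDE}: card=12000; try (D,hash)→5240, (C,hash)→10440, (D,merge)→18240, (D,nl_idx)→22760, (D,nl)→51560, (C,merge)→87720 …(+1); best=5240 via (D,hash)
  {ABDEF}: card=22500000; try (F,hash)→773160, (E,hash)→4666760, (F,merge)→15770760, (F,nl_idx)→29267760, (E,nl_idx)→58663560, (E,merge)→108165360 …(+2); best=773160 via (F,hash)
  {ABCDE}: card=1500000; try (A,hash)→26240, (A,merge)→190240, (C,hash)→769440, (A,nl_idx)→1613240, (A,nl)→6005240, (C,merge)→15768720 …(+1); best=26240 via (A,hash)
  {ABCDEF}: card=45000000; try (F,hash)→1531640, (C,hash)→23274840, (F,merge)→33029240, (F,nl_idx)→58526240, (F,nl)→450026240, (C,merge)→585774120 …(+1); best=1531640 via (F,hash)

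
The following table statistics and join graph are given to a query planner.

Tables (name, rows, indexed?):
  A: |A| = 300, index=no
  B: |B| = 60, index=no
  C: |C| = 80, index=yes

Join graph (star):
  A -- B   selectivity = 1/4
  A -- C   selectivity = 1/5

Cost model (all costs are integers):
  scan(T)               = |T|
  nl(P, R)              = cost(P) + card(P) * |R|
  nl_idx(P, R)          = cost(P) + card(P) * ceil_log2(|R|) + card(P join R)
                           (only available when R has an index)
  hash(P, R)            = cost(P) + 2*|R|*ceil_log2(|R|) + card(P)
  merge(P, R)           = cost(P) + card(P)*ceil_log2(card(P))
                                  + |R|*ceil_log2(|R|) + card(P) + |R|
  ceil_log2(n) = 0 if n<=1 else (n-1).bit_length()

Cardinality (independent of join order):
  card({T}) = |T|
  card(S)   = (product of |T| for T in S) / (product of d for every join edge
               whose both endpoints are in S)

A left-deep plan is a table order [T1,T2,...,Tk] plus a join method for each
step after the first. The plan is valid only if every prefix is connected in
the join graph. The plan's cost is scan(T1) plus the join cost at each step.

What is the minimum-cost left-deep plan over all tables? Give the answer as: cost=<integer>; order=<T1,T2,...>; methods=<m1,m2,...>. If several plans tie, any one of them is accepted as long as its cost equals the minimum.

cost=6940; order=A,B,C; methods=hash,hash

Selinger DP (subsets sized 1..n):
  {A}: scan cost=300, card=300
  {B}: scan cost=60, card=60
  {C}: scan cost=80, card=80
  {AB}: card=4500; try (B,hash)→1320, (A,merge)→3480, (B,merge)→3720, (A,hash)→5520, (A,nl)→18060, (B,nl)→18300; best=1320 via (B,hash)
  {AC}: card=4800; try (C,hash)→1720, (A,merge)→3720, (C,merge)→3940, (A,hash)→5560, (C,nl_idx)→7200, (A,nl)→24080 …(+1); best=1720 via (C,hash)
  {ABC}: card=72000; try (C,hash)→6940, (B,hash)→7240, (C,merge)→64960, (B,merge)→69340, (C,nl_idx)→104820, (B,nl)→289720 …(+1); best=6940 via (C,hash)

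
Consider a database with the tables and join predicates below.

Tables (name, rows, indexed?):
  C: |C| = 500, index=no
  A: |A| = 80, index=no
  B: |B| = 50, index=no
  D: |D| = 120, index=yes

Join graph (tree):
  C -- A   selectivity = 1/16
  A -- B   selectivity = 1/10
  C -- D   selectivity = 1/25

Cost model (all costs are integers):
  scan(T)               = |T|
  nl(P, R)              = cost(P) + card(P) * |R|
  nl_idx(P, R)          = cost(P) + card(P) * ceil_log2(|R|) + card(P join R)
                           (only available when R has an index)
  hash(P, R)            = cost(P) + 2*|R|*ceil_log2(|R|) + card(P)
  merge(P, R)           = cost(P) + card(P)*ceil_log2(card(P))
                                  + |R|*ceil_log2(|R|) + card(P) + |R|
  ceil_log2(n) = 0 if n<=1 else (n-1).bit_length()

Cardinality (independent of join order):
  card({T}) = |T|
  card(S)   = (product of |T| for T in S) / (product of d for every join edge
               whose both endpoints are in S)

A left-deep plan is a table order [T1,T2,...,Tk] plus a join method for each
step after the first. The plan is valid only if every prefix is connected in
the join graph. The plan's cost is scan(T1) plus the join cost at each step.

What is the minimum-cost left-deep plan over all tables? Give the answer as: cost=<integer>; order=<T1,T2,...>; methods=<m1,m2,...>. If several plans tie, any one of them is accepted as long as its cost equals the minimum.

cost=18800; order=C,D,A,B; methods=hash,hash,hash

Selinger DP (subsets sized 1..n):
  {C}: scan cost=500, card=500
  {A}: scan cost=80, card=80
  {B}: scan cost=50, card=50
  {D}: scan cost=120, card=120
  {AC}: card=2500; try (A,hash)→2120, (C,merge)→5720, (A,merge)→6140, (C,hash)→9160, (C,nl)→40080, (A,nl)→40500; best=2120 via (A,hash)
  {CD}: card=2400; try (D,hash)→2680, (C,merge)→6080, (D,nl_idx)→6400, (D,merge)→6460, (C,hash)→9240, (C,nl)→60120 …(+1); best=2680 via (D,hash)
  {AB}: card=400; try (B,hash)→760, (A,merge)→1040, (B,merge)→1070, (A,hash)→1220, (A,nl)→4050, (B,nl)→4080; best=760 via (B,hash)
  {ABC}: card=12500; try (B,hash)→5220, (C,merge)→9760, (C,hash)→10160, (B,merge)→34970, (B,nl)→127120, (C,nl)→200760; best=5220 via (B,hash)
  {ACD}: card=12000; try (A,hash)→6200, (D,hash)→6300, (D,nl_idx)→31620, (A,merge)→34520, (D,merge)→35580, (A,nl)→194680 …(+1); best=6200 via (A,hash)
  {ABCD}: card=60000; try (B,hash)→18800, (D,hash)→19400, (D,nl_idx)→152720, (B,merge)→186550, (D,merge)→193680, (B,nl)→606200 …(+1); best=18800 via (B,hash)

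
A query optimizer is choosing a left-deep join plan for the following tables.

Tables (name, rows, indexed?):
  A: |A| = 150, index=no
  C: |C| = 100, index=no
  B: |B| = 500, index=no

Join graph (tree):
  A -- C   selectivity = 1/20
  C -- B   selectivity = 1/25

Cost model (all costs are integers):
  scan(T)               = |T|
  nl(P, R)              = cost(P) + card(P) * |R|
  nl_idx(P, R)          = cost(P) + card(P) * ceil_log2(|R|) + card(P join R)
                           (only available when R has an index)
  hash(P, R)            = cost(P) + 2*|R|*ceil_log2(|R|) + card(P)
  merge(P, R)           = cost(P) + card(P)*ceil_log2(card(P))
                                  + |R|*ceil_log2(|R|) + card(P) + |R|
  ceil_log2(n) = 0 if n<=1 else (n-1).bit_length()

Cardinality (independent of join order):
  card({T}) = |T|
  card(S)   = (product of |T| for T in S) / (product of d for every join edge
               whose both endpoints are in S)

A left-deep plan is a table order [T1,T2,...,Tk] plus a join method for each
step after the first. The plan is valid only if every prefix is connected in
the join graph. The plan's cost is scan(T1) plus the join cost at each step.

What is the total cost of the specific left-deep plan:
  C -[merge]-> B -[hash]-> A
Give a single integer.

step 1: scan C: cost=100, card=100
step 2: join B via merge
    card(P join B) = 100*500/(25) = 2000
    cost = 100 + 100*7 + 500*9 + 100 + 500 = 5900
step 3: join A via hash
    card(P join A) = 2000*150/(20) = 15000
    cost = 5900 + 2*150*8 + 2000 = 10300

10300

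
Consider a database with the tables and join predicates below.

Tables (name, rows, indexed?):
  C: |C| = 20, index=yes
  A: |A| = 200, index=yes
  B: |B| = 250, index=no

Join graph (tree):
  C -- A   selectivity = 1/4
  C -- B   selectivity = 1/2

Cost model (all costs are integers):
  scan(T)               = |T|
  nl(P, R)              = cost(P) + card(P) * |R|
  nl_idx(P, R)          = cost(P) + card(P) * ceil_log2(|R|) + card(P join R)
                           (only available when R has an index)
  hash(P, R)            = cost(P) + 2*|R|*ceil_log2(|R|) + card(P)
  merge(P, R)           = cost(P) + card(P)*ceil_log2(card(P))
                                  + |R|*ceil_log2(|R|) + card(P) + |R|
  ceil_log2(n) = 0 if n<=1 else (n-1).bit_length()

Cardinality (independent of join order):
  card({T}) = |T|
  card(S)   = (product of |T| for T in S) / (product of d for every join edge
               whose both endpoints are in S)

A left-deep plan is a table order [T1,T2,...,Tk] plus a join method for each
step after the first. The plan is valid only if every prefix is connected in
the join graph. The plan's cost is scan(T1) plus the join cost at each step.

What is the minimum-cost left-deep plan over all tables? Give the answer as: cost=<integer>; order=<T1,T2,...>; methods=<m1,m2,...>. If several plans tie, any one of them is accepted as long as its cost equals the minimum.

Selinger DP (subsets sized 1..n):
  {C}: scan cost=20, card=20
  {A}: scan cost=200, card=200
  {B}: scan cost=250, card=250
  {AC}: card=1000; try (C,hash)→600, (A,nl_idx)→1180, (A,merge)→1940, (C,merge)→2120, (C,nl_idx)→2200, (A,hash)→3240 …(+2); best=600 via (C,hash)
  {BC}: card=2500; try (C,hash)→700, (B,merge)→2390, (C,merge)→2620, (C,nl_idx)→4000, (B,hash)→4040, (B,nl)→5020 …(+1); best=700 via (C,hash)
  {ABC}: card=125000; try (B,hash)→5600, (A,hash)→6400, (B,merge)→13850, (A,merge)→35000, (A,nl_idx)→145700, (B,nl)→250600 …(+1); best=5600 via (B,hash)

cost=5600; order=A,C,B; methods=hash,hash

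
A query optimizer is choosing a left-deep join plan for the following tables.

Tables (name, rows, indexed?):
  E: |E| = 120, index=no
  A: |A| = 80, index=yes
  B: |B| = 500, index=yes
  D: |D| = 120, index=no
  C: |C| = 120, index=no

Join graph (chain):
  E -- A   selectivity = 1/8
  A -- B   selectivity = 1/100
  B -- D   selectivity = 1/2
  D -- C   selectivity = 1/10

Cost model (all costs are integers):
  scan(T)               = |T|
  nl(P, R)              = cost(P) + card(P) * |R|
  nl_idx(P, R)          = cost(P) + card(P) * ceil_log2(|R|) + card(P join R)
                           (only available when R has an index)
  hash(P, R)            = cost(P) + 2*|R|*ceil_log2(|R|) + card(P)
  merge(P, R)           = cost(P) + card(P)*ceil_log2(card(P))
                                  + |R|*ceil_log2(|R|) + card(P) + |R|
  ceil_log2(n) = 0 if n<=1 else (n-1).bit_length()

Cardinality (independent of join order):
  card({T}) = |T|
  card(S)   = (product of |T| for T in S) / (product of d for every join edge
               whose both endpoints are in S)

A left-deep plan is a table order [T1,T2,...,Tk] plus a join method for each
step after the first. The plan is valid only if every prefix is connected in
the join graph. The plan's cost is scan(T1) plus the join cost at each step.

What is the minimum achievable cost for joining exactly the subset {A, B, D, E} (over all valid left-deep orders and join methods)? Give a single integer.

10960

Selinger DP over subsets of {A,B,D,E}:
  {E}: scan cost=120, card=120
  {A}: scan cost=80, card=80
  {B}: scan cost=500, card=500
  {D}: scan cost=120, card=120
  {AE}: card=1200; try (A,hash)→1360, (E,merge)→1680, (A,merge)→1720, (E,hash)→1840, (A,nl_idx)→2160, (E,nl)→9680 …(+1); best=1360 via (A,hash)
  {AB}: card=400; try (B,nl_idx)→1200, (A,hash)→2120, (A,nl_idx)→4400, (B,merge)→5720, (A,merge)→6140, (B,hash)→9160 …(+2); best=1200 via (B,nl_idx)
  {BD}: card=30000; try (D,hash)→2680, (B,merge)→6080, (D,merge)→6460, (B,hash)→9240, (B,nl_idx)→31200, (B,nl)→60120 …(+1); best=2680 via (D,hash)
  {ABE}: card=6000; try (E,hash)→3280, (E,merge)→6160, (B,hash)→11560, (B,nl_idx)→18160, (B,merge)→20760, (E,nl)→49200 …(+1); best=3280 via (E,hash)
  {ABD}: card=24000; try (D,hash)→3280, (D,merge)→6160, (A,hash)→33800, (D,nl)→49200, (A,nl_idx)→236680, (A,merge)→483320 …(+1); best=3280 via (D,hash)
  {ABDE}: card=360000; try (D,hash)→10960, (E,hash)→28960, (D,merge)→88240, (E,merge)→388240, (D,nl)→723280, (E,nl)→2883280; best=10960 via (D,hash)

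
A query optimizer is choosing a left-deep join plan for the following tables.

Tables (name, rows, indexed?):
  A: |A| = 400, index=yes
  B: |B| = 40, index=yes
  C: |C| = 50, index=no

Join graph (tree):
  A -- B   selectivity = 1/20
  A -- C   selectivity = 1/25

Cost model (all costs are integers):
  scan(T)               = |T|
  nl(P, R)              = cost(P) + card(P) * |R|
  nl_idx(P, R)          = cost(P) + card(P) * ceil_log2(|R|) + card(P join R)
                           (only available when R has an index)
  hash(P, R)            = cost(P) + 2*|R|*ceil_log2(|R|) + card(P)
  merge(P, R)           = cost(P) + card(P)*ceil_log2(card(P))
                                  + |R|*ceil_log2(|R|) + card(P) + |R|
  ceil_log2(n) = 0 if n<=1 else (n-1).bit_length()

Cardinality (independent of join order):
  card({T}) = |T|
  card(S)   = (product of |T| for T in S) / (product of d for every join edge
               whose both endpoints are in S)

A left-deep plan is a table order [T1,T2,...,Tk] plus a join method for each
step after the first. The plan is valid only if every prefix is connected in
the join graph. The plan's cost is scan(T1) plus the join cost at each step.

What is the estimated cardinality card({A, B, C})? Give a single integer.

1600

Tables in S: A(400), B(40), C(50)
Edges inside S: A-B(d=20), A-C(d=25)
numerator = 400 * 40 * 50 = 800000
denominator = 20 * 25 = 500
card(S) = 800000 / 500 = 1600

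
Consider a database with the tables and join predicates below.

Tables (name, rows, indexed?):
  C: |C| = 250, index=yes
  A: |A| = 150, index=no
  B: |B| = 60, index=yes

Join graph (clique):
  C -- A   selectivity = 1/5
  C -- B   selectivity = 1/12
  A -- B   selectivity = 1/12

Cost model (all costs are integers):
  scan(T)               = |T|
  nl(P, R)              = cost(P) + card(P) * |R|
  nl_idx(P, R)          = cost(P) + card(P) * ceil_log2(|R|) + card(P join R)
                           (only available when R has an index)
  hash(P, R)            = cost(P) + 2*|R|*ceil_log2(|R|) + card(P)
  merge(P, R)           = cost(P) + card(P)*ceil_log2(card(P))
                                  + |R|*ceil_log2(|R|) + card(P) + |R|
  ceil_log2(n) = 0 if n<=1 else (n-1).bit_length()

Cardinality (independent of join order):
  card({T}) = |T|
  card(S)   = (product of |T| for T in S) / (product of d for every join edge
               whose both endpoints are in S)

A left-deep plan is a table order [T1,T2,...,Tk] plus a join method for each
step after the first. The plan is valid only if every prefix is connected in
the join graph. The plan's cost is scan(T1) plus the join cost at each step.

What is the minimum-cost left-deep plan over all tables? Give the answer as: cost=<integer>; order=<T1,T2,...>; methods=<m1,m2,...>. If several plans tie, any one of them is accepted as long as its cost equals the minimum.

Selinger DP (subsets sized 1..n):
  {C}: scan cost=250, card=250
  {A}: scan cost=150, card=150
  {B}: scan cost=60, card=60
  {AC}: card=7500; try (A,hash)→2900, (C,merge)→3750, (A,merge)→3850, (C,hash)→4300, (C,nl_idx)→8850, (C,nl)→37650 …(+1); best=2900 via (A,hash)
  {BC}: card=1250; try (B,hash)→1220, (C,nl_idx)→1790, (C,merge)→2730, (B,merge)→2920, (B,nl_idx)→3000, (C,hash)→4120 …(+2); best=1220 via (B,hash)
  {AB}: card=750; try (B,hash)→1020, (B,nl_idx)→1800, (A,merge)→1830, (B,merge)→1920, (A,hash)→2520, (A,nl)→9060 …(+1); best=1020 via (B,hash)
  {ABC}: card=3125; try (A,hash)→4870, (C,hash)→5770, (C,nl_idx)→10145, (B,hash)→11120, (C,merge)→11520, (A,merge)→17570 …(+5); best=4870 via (A,hash)

cost=4870; order=C,B,A; methods=hash,hash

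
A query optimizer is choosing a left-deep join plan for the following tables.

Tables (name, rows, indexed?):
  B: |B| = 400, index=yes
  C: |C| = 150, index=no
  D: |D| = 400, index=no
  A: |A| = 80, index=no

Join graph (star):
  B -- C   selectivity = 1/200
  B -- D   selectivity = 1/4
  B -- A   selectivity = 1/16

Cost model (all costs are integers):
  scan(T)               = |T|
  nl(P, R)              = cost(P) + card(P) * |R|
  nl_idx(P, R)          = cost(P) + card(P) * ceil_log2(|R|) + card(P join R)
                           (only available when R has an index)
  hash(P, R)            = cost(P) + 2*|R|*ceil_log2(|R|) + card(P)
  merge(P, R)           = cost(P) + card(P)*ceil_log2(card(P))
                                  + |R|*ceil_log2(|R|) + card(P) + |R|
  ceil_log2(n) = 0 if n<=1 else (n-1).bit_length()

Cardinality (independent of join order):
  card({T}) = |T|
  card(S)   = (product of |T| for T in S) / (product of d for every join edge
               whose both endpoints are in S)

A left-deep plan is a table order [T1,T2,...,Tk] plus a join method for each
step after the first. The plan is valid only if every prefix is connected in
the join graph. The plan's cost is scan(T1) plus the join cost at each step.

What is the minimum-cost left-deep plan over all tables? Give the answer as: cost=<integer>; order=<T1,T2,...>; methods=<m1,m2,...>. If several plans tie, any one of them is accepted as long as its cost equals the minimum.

Selinger DP (subsets sized 1..n):
  {B}: scan cost=400, card=400
  {C}: scan cost=150, card=150
  {D}: scan cost=400, card=400
  {A}: scan cost=80, card=80
  {BC}: card=300; try (B,nl_idx)→1800, (C,hash)→3200, (B,merge)→5500, (C,merge)→5750, (B,hash)→7500, (B,nl)→60150 …(+1); best=1800 via (B,nl_idx)
  {BD}: card=40000; try (D,hash)→8000, (B,hash)→8000, (D,merge)→8400, (B,merge)→8400, (B,nl_idx)→44000, (D,nl)→160400 …(+1); best=8000 via (D,hash)
  {AB}: card=2000; try (A,hash)→1920, (B,nl_idx)→2800, (B,merge)→4720, (A,merge)→5040, (B,hash)→7360, (B,nl)→32080 …(+1); best=1920 via (A,hash)
  {BCD}: card=30000; try (D,merge)→8800, (D,hash)→9300, (C,hash)→50400, (D,nl)→121800, (C,merge)→689350, (C,nl)→6008000; best=8800 via (D,merge)
  {ABC}: card=1500; try (A,hash)→3220, (A,merge)→5440, (C,hash)→6320, (A,nl)→25800, (C,merge)→27270, (C,nl)→301920; best=3220 via (A,hash)
  {ABD}: card=200000; try (D,hash)→11120, (D,merge)→29920, (A,hash)→49120, (A,merge)→688640, (D,nl)→801920, (A,nl)→3208000; best=11120 via (D,hash)
  {ABCD}: card=150000; try (D,hash)→11920, (D,merge)→25220, (A,hash)→39920, (C,hash)→213520, (A,merge)→489440, (D,nl)→603220 …(+3); best=11920 via (D,hash)

cost=11920; order=C,B,A,D; methods=nl_idx,hash,hash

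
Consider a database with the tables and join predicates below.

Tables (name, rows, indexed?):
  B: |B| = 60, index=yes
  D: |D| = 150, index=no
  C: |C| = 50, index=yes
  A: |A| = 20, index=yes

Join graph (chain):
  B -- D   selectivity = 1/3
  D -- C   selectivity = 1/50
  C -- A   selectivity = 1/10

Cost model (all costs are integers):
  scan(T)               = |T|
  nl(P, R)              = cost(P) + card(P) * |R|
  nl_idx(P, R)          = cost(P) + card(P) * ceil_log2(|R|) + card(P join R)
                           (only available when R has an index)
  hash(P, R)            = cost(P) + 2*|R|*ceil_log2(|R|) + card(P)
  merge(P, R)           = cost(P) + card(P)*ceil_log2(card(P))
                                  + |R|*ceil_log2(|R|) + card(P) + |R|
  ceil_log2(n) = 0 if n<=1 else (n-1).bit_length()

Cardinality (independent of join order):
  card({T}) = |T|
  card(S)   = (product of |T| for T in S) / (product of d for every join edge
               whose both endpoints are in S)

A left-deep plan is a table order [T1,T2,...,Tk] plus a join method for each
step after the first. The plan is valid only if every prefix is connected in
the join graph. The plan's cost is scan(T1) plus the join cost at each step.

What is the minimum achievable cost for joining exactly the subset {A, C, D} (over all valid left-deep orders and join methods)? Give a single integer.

Selinger DP over subsets of {A,C,D}:
  {D}: scan cost=150, card=150
  {C}: scan cost=50, card=50
  {A}: scan cost=20, card=20
  {CD}: card=150; try (C,hash)→900, (C,nl_idx)→1200, (D,merge)→1750, (C,merge)→1850, (D,hash)→2500, (D,nl)→7550 …(+1); best=900 via (C,hash)
  {AC}: card=100; try (C,nl_idx)→240, (A,hash)→300, (A,nl_idx)→400, (C,merge)→490, (A,merge)→520, (C,hash)→640 …(+2); best=240 via (C,nl_idx)
  {ACD}: card=300; try (A,hash)→1250, (A,nl_idx)→1950, (A,merge)→2370, (D,merge)→2390, (D,hash)→2740, (A,nl)→3900 …(+1); best=1250 via (A,hash)

1250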